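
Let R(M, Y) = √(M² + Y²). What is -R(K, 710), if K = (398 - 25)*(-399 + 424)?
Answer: -5*√3498389 ≈ -9352.0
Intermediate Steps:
K = 9325 (K = 373*25 = 9325)
-R(K, 710) = -√(9325² + 710²) = -√(86955625 + 504100) = -√87459725 = -5*√3498389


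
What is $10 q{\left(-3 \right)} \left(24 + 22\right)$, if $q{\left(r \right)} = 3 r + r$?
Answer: $-5520$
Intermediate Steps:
$q{\left(r \right)} = 4 r$
$10 q{\left(-3 \right)} \left(24 + 22\right) = 10 \cdot 4 \left(-3\right) \left(24 + 22\right) = 10 \left(-12\right) 46 = \left(-120\right) 46 = -5520$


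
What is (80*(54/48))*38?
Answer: 3420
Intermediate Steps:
(80*(54/48))*38 = (80*(54*(1/48)))*38 = (80*(9/8))*38 = 90*38 = 3420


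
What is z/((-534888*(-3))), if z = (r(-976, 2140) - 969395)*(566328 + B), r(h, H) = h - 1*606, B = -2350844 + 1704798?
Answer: 560901047/11628 ≈ 48237.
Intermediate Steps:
B = -646046
r(h, H) = -606 + h (r(h, H) = h - 606 = -606 + h)
z = 77404344486 (z = ((-606 - 976) - 969395)*(566328 - 646046) = (-1582 - 969395)*(-79718) = -970977*(-79718) = 77404344486)
z/((-534888*(-3))) = 77404344486/((-534888*(-3))) = 77404344486/1604664 = 77404344486*(1/1604664) = 560901047/11628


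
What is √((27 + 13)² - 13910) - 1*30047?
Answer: -30047 + I*√12310 ≈ -30047.0 + 110.95*I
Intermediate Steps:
√((27 + 13)² - 13910) - 1*30047 = √(40² - 13910) - 30047 = √(1600 - 13910) - 30047 = √(-12310) - 30047 = I*√12310 - 30047 = -30047 + I*√12310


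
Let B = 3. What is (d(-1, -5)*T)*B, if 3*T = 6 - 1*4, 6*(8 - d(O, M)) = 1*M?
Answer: 53/3 ≈ 17.667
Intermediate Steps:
d(O, M) = 8 - M/6
T = ⅔ (T = (6 - 1*4)/3 = (6 - 4)/3 = (⅓)*2 = ⅔ ≈ 0.66667)
(d(-1, -5)*T)*B = ((8 - ⅙*(-5))*(⅔))*3 = ((8 + ⅚)*(⅔))*3 = ((53/6)*(⅔))*3 = (53/9)*3 = 53/3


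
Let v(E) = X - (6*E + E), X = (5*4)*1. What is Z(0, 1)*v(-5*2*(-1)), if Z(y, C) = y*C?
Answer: 0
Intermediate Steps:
X = 20 (X = 20*1 = 20)
v(E) = 20 - 7*E (v(E) = 20 - (6*E + E) = 20 - 7*E)
Z(y, C) = C*y
Z(0, 1)*v(-5*2*(-1)) = (1*0)*(20 - 7*(-5*2)*(-1)) = 0*(20 - (-70)*(-1)) = 0*(20 - 7*10) = 0*(20 - 70) = 0*(-50) = 0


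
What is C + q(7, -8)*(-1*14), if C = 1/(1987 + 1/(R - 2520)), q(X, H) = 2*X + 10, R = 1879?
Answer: -427951135/1273666 ≈ -336.00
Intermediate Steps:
q(X, H) = 10 + 2*X
C = 641/1273666 (C = 1/(1987 + 1/(1879 - 2520)) = 1/(1987 + 1/(-641)) = 1/(1987 - 1/641) = 1/(1273666/641) = 641/1273666 ≈ 0.00050327)
C + q(7, -8)*(-1*14) = 641/1273666 + (10 + 2*7)*(-1*14) = 641/1273666 + (10 + 14)*(-14) = 641/1273666 + 24*(-14) = 641/1273666 - 336 = -427951135/1273666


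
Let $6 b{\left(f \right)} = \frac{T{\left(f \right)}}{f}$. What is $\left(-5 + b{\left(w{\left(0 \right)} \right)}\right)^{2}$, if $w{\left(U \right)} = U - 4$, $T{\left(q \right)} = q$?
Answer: $\frac{841}{36} \approx 23.361$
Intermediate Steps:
$w{\left(U \right)} = -4 + U$
$b{\left(f \right)} = \frac{1}{6}$ ($b{\left(f \right)} = \frac{f \frac{1}{f}}{6} = \frac{1}{6} \cdot 1 = \frac{1}{6}$)
$\left(-5 + b{\left(w{\left(0 \right)} \right)}\right)^{2} = \left(-5 + \frac{1}{6}\right)^{2} = \left(- \frac{29}{6}\right)^{2} = \frac{841}{36}$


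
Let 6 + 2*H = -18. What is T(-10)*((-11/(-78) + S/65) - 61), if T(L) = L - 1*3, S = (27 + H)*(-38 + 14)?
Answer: 5179/6 ≈ 863.17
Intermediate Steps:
H = -12 (H = -3 + (½)*(-18) = -3 - 9 = -12)
S = -360 (S = (27 - 12)*(-38 + 14) = 15*(-24) = -360)
T(L) = -3 + L (T(L) = L - 3 = -3 + L)
T(-10)*((-11/(-78) + S/65) - 61) = (-3 - 10)*((-11/(-78) - 360/65) - 61) = -13*((-11*(-1/78) - 360*1/65) - 61) = -13*((11/78 - 72/13) - 61) = -13*(-421/78 - 61) = -13*(-5179/78) = 5179/6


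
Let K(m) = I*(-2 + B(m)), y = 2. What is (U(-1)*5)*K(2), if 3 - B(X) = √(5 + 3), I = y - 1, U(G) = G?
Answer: -5 + 10*√2 ≈ 9.1421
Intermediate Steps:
I = 1 (I = 2 - 1 = 1)
B(X) = 3 - 2*√2 (B(X) = 3 - √(5 + 3) = 3 - √8 = 3 - 2*√2)
K(m) = 1 - 2*√2 (K(m) = 1*(-2 + (3 - 2*√2)) = 1*(1 - 2*√2) = 1 - 2*√2)
(U(-1)*5)*K(2) = (-1*5)*(1 - 2*√2) = -5*(1 - 2*√2) = -5 + 10*√2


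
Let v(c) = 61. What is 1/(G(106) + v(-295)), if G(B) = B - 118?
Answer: 1/49 ≈ 0.020408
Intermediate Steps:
G(B) = -118 + B
1/(G(106) + v(-295)) = 1/((-118 + 106) + 61) = 1/(-12 + 61) = 1/49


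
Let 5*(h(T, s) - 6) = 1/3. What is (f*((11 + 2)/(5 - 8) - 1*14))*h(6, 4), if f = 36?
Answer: -4004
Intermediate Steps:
h(T, s) = 91/15 (h(T, s) = 6 + (1/5)/3 = 6 + (1/5)*(1/3) = 6 + 1/15 = 91/15)
(f*((11 + 2)/(5 - 8) - 1*14))*h(6, 4) = (36*((11 + 2)/(5 - 8) - 1*14))*(91/15) = (36*(13/(-3) - 14))*(91/15) = (36*(13*(-1/3) - 14))*(91/15) = (36*(-13/3 - 14))*(91/15) = (36*(-55/3))*(91/15) = -660*91/15 = -4004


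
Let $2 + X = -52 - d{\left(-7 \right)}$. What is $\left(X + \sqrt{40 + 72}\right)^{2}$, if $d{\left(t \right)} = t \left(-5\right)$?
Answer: $8033 - 712 \sqrt{7} \approx 6149.2$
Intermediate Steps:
$d{\left(t \right)} = - 5 t$
$X = -89$ ($X = -2 - \left(52 - -35\right) = -2 - 87 = -89$)
$\left(X + \sqrt{40 + 72}\right)^{2} = \left(-89 + \sqrt{40 + 72}\right)^{2} = \left(-89 + \sqrt{112}\right)^{2} = \left(-89 + 4 \sqrt{7}\right)^{2}$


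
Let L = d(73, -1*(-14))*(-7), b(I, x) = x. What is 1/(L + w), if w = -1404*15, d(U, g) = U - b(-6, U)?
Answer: -1/21060 ≈ -4.7483e-5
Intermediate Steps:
d(U, g) = 0 (d(U, g) = U - U = 0)
w = -21060
L = 0 (L = 0*(-7) = 0)
1/(L + w) = 1/(0 - 21060) = 1/(-21060) = -1/21060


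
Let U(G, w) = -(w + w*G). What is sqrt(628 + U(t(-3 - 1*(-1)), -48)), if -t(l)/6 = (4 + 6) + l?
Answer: 2*I*sqrt(407) ≈ 40.349*I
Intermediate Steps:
t(l) = -60 - 6*l (t(l) = -6*((4 + 6) + l) = -6*(10 + l) = -60 - 6*l)
U(G, w) = -w - G*w (U(G, w) = -(w + G*w) = -w - G*w)
sqrt(628 + U(t(-3 - 1*(-1)), -48)) = sqrt(628 - 1*(-48)*(1 + (-60 - 6*(-3 - 1*(-1))))) = sqrt(628 - 1*(-48)*(1 + (-60 - 6*(-3 + 1)))) = sqrt(628 - 1*(-48)*(1 + (-60 - 6*(-2)))) = sqrt(628 - 1*(-48)*(1 + (-60 + 12))) = sqrt(628 - 1*(-48)*(1 - 48)) = sqrt(628 - 1*(-48)*(-47)) = sqrt(628 - 2256) = sqrt(-1628) = 2*I*sqrt(407)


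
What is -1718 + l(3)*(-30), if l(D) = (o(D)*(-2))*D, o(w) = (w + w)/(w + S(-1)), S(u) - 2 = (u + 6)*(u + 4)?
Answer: -1664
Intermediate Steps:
S(u) = 2 + (4 + u)*(6 + u) (S(u) = 2 + (u + 6)*(u + 4) = 2 + (6 + u)*(4 + u) = 2 + (4 + u)*(6 + u))
o(w) = 2*w/(17 + w) (o(w) = (w + w)/(w + (26 + (-1)² + 10*(-1))) = (2*w)/(w + (26 + 1 - 10)) = (2*w)/(w + 17) = (2*w)/(17 + w) = 2*w/(17 + w))
l(D) = -4*D²/(17 + D) (l(D) = ((2*D/(17 + D))*(-2))*D = (-4*D/(17 + D))*D = -4*D²/(17 + D))
-1718 + l(3)*(-30) = -1718 - 4*3²/(17 + 3)*(-30) = -1718 - 4*9/20*(-30) = -1718 - 4*9*1/20*(-30) = -1718 - 9/5*(-30) = -1718 + 54 = -1664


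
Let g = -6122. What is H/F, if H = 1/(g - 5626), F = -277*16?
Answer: 1/52067136 ≈ 1.9206e-8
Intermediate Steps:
F = -4432
H = -1/11748 (H = 1/(-6122 - 5626) = 1/(-11748) = -1/11748 ≈ -8.5121e-5)
H/F = -1/11748/(-4432) = -1/11748*(-1/4432) = 1/52067136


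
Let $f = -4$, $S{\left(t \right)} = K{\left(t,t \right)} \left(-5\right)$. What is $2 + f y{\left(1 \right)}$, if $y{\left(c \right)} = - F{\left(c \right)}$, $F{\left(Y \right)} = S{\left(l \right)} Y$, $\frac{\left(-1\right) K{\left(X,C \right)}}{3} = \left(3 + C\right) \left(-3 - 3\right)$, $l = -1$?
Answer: $-718$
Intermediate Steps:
$K{\left(X,C \right)} = 54 + 18 C$ ($K{\left(X,C \right)} = - 3 \left(3 + C\right) \left(-3 - 3\right) = - 3 \left(3 + C\right) \left(-6\right) = - 3 \left(-18 - 6 C\right) = 54 + 18 C$)
$S{\left(t \right)} = -270 - 90 t$ ($S{\left(t \right)} = \left(54 + 18 t\right) \left(-5\right) = -270 - 90 t$)
$F{\left(Y \right)} = - 180 Y$ ($F{\left(Y \right)} = \left(-270 - -90\right) Y = \left(-270 + 90\right) Y = - 180 Y$)
$y{\left(c \right)} = 180 c$ ($y{\left(c \right)} = - \left(-180\right) c = 180 c$)
$2 + f y{\left(1 \right)} = 2 - 4 \cdot 180 \cdot 1 = 2 - 720 = -718$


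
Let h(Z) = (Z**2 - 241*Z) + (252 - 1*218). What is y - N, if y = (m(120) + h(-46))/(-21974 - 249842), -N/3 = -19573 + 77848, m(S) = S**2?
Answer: 11880051141/67954 ≈ 1.7483e+5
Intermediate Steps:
h(Z) = 34 + Z**2 - 241*Z (h(Z) = (Z**2 - 241*Z) + (252 - 218) = (Z**2 - 241*Z) + 34 = 34 + Z**2 - 241*Z)
N = -174825 (N = -3*(-19573 + 77848) = -3*58275 = -174825)
y = -6909/67954 (y = (120**2 + (34 + (-46)**2 - 241*(-46)))/(-21974 - 249842) = (14400 + (34 + 2116 + 11086))/(-271816) = (14400 + 13236)*(-1/271816) = 27636*(-1/271816) = -6909/67954 ≈ -0.10167)
y - N = -6909/67954 - 1*(-174825) = -6909/67954 + 174825 = 11880051141/67954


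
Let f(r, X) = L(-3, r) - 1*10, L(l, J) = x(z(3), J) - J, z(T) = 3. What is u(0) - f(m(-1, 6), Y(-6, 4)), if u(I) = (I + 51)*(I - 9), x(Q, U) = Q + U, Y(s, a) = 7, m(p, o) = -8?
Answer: -452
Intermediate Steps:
L(l, J) = 3 (L(l, J) = (3 + J) - J = 3)
u(I) = (-9 + I)*(51 + I) (u(I) = (51 + I)*(-9 + I) = (-9 + I)*(51 + I))
f(r, X) = -7 (f(r, X) = 3 - 1*10 = 3 - 10 = -7)
u(0) - f(m(-1, 6), Y(-6, 4)) = (-459 + 0² + 42*0) - 1*(-7) = (-459 + 0 + 0) + 7 = -459 + 7 = -452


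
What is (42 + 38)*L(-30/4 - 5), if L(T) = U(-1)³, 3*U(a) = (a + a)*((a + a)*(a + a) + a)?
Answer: -640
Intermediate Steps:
U(a) = 2*a*(a + 4*a²)/3 (U(a) = ((a + a)*((a + a)*(a + a) + a))/3 = ((2*a)*((2*a)*(2*a) + a))/3 = ((2*a)*(4*a² + a))/3 = ((2*a)*(a + 4*a²))/3 = (2*a*(a + 4*a²))/3 = 2*a*(a + 4*a²)/3)
L(T) = -8 (L(T) = ((⅔)*(-1)²*(1 + 4*(-1)))³ = ((⅔)*1*(1 - 4))³ = ((⅔)*1*(-3))³ = (-2)³ = -8)
(42 + 38)*L(-30/4 - 5) = (42 + 38)*(-8) = 80*(-8) = -640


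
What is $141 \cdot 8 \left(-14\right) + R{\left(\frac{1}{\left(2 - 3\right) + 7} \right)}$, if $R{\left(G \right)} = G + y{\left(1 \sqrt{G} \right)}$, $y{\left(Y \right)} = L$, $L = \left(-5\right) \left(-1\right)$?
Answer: $- \frac{94721}{6} \approx -15787.0$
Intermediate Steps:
$L = 5$
$y{\left(Y \right)} = 5$
$R{\left(G \right)} = 5 + G$ ($R{\left(G \right)} = G + 5 = 5 + G$)
$141 \cdot 8 \left(-14\right) + R{\left(\frac{1}{\left(2 - 3\right) + 7} \right)} = 141 \cdot 8 \left(-14\right) + \left(5 + \frac{1}{\left(2 - 3\right) + 7}\right) = 141 \left(-112\right) + \left(5 + \frac{1}{-1 + 7}\right) = -15792 + \left(5 + \frac{1}{6}\right) = -15792 + \frac{31}{6} = - \frac{94721}{6}$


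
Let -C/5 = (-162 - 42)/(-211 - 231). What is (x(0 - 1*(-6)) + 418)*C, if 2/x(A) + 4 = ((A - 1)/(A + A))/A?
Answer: -3544500/3679 ≈ -963.44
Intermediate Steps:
C = -30/13 (C = -5*(-162 - 42)/(-211 - 231) = -(-1020)/(-442) = -(-1020)*(-1)/442 = -5*6/13 = -30/13 ≈ -2.3077)
x(A) = 2/(-4 + (-1 + A)/(2*A²)) (x(A) = 2/(-4 + ((A - 1)/(A + A))/A) = 2/(-4 + ((-1 + A)/((2*A)))/A) = 2/(-4 + ((-1 + A)*(1/(2*A)))/A) = 2/(-4 + ((-1 + A)/(2*A))/A) = 2/(-4 + (-1 + A)/(2*A²)))
(x(0 - 1*(-6)) + 418)*C = (-4*(0 - 1*(-6))²/(1 - (0 - 1*(-6)) + 8*(0 - 1*(-6))²) + 418)*(-30/13) = (-4*(0 + 6)²/(1 - (0 + 6) + 8*(0 + 6)²) + 418)*(-30/13) = (-4*6²/(1 - 1*6 + 8*6²) + 418)*(-30/13) = (-4*36/(1 - 6 + 8*36) + 418)*(-30/13) = (-4*36/(1 - 6 + 288) + 418)*(-30/13) = (-4*36/283 + 418)*(-30/13) = (-4*36*1/283 + 418)*(-30/13) = (-144/283 + 418)*(-30/13) = (118150/283)*(-30/13) = -3544500/3679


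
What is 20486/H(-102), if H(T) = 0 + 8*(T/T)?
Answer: 10243/4 ≈ 2560.8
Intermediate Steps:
H(T) = 8 (H(T) = 0 + 8*1 = 0 + 8 = 8)
20486/H(-102) = 20486/8 = 20486*(⅛) = 10243/4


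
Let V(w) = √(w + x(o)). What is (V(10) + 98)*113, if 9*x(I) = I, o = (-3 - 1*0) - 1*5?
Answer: 11074 + 113*√82/3 ≈ 11415.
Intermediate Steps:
o = -8 (o = (-3 + 0) - 5 = -3 - 5 = -8)
x(I) = I/9
V(w) = √(-8/9 + w) (V(w) = √(w + (⅑)*(-8)) = √(w - 8/9) = √(-8/9 + w))
(V(10) + 98)*113 = (√(-8 + 9*10)/3 + 98)*113 = (√(-8 + 90)/3 + 98)*113 = (√82/3 + 98)*113 = (98 + √82/3)*113 = 11074 + 113*√82/3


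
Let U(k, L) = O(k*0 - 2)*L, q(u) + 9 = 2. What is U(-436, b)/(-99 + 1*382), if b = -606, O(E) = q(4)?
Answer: 4242/283 ≈ 14.989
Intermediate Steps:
q(u) = -7 (q(u) = -9 + 2 = -7)
O(E) = -7
U(k, L) = -7*L
U(-436, b)/(-99 + 1*382) = (-7*(-606))/(-99 + 1*382) = 4242/(-99 + 382) = 4242/283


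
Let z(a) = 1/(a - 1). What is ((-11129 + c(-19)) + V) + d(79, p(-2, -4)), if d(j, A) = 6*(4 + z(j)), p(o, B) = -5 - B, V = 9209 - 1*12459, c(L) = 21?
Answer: -186341/13 ≈ -14334.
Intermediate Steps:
V = -3250 (V = 9209 - 12459 = -3250)
z(a) = 1/(-1 + a)
d(j, A) = 24 + 6/(-1 + j) (d(j, A) = 6*(4 + 1/(-1 + j)) = 24 + 6/(-1 + j))
((-11129 + c(-19)) + V) + d(79, p(-2, -4)) = ((-11129 + 21) - 3250) + 6*(-3 + 4*79)/(-1 + 79) = (-11108 - 3250) + 6*(-3 + 316)/78 = -14358 + 6*(1/78)*313 = -14358 + 313/13 = -186341/13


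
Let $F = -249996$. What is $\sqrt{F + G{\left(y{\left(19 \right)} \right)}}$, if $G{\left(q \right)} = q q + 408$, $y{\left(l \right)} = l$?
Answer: $i \sqrt{249227} \approx 499.23 i$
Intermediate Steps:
$G{\left(q \right)} = 408 + q^{2}$ ($G{\left(q \right)} = q^{2} + 408 = 408 + q^{2}$)
$\sqrt{F + G{\left(y{\left(19 \right)} \right)}} = \sqrt{-249996 + \left(408 + 19^{2}\right)} = \sqrt{-249996 + \left(408 + 361\right)} = \sqrt{-249996 + 769} = \sqrt{-249227} = i \sqrt{249227}$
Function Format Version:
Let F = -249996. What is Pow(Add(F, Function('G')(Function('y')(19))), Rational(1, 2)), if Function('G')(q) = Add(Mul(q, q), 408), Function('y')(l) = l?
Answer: Mul(I, Pow(249227, Rational(1, 2))) ≈ Mul(499.23, I)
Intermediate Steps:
Function('G')(q) = Add(408, Pow(q, 2)) (Function('G')(q) = Add(Pow(q, 2), 408) = Add(408, Pow(q, 2)))
Pow(Add(F, Function('G')(Function('y')(19))), Rational(1, 2)) = Pow(Add(-249996, Add(408, Pow(19, 2))), Rational(1, 2)) = Pow(Add(-249996, Add(408, 361)), Rational(1, 2)) = Pow(Add(-249996, 769), Rational(1, 2)) = Pow(-249227, Rational(1, 2)) = Mul(I, Pow(249227, Rational(1, 2)))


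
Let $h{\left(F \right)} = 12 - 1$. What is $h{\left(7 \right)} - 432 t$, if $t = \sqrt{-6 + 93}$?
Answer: $11 - 432 \sqrt{87} \approx -4018.4$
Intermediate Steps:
$h{\left(F \right)} = 11$ ($h{\left(F \right)} = 12 - 1 = 11$)
$t = \sqrt{87} \approx 9.3274$
$h{\left(7 \right)} - 432 t = 11 - 432 \sqrt{87}$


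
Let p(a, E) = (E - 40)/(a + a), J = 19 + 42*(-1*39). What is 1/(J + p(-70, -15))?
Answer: -28/45321 ≈ -0.00061782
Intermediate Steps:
J = -1619 (J = 19 + 42*(-39) = 19 - 1638 = -1619)
p(a, E) = (-40 + E)/(2*a) (p(a, E) = (-40 + E)/((2*a)) = (-40 + E)*(1/(2*a)) = (-40 + E)/(2*a))
1/(J + p(-70, -15)) = 1/(-1619 + (½)*(-40 - 15)/(-70)) = 1/(-1619 + (½)*(-1/70)*(-55)) = 1/(-1619 + 11/28) = 1/(-45321/28) = -28/45321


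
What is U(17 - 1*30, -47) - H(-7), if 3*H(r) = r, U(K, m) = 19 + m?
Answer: -77/3 ≈ -25.667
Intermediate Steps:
H(r) = r/3
U(17 - 1*30, -47) - H(-7) = (19 - 47) - (-7)/3 = -28 - 1*(-7/3) = -28 + 7/3 = -77/3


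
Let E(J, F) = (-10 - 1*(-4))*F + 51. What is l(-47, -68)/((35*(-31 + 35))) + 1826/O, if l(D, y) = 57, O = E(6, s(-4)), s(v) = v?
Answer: 51983/2100 ≈ 24.754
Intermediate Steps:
E(J, F) = 51 - 6*F (E(J, F) = (-10 + 4)*F + 51 = -6*F + 51 = 51 - 6*F)
O = 75 (O = 51 - 6*(-4) = 51 + 24 = 75)
l(-47, -68)/((35*(-31 + 35))) + 1826/O = 57/((35*(-31 + 35))) + 1826/75 = 57/((35*4)) + 1826*(1/75) = 57/140 + 1826/75 = 51983/2100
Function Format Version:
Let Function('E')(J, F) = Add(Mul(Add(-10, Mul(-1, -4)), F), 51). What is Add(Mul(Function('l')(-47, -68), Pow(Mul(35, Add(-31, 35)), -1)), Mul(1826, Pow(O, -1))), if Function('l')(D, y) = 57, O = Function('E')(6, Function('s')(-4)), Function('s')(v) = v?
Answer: Rational(51983, 2100) ≈ 24.754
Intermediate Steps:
Function('E')(J, F) = Add(51, Mul(-6, F)) (Function('E')(J, F) = Add(Mul(Add(-10, 4), F), 51) = Add(Mul(-6, F), 51) = Add(51, Mul(-6, F)))
O = 75 (O = Add(51, Mul(-6, -4)) = Add(51, 24) = 75)
Add(Mul(Function('l')(-47, -68), Pow(Mul(35, Add(-31, 35)), -1)), Mul(1826, Pow(O, -1))) = Add(Mul(57, Pow(Mul(35, Add(-31, 35)), -1)), Mul(1826, Pow(75, -1))) = Add(Mul(57, Pow(Mul(35, 4), -1)), Mul(1826, Rational(1, 75))) = Add(Mul(57, Pow(140, -1)), Rational(1826, 75)) = Add(Mul(57, Rational(1, 140)), Rational(1826, 75)) = Add(Rational(57, 140), Rational(1826, 75)) = Rational(51983, 2100)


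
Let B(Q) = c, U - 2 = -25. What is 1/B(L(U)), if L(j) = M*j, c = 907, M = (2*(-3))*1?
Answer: 1/907 ≈ 0.0011025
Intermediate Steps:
U = -23 (U = 2 - 25 = -23)
M = -6 (M = -6*1 = -6)
L(j) = -6*j
B(Q) = 907
1/B(L(U)) = 1/907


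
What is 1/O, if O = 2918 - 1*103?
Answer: 1/2815 ≈ 0.00035524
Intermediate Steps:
O = 2815 (O = 2918 - 103 = 2815)
1/O = 1/2815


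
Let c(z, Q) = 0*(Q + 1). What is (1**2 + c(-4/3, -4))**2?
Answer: 1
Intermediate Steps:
c(z, Q) = 0 (c(z, Q) = 0*(1 + Q) = 0)
(1**2 + c(-4/3, -4))**2 = (1**2 + 0)**2 = (1 + 0)**2 = 1**2 = 1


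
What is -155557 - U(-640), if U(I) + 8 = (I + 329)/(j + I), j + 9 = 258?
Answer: -60819970/391 ≈ -1.5555e+5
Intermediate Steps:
j = 249 (j = -9 + 258 = 249)
U(I) = -8 + (329 + I)/(249 + I) (U(I) = -8 + (I + 329)/(249 + I) = -8 + (329 + I)/(249 + I))
-155557 - U(-640) = -155557 - (-1663 - 7*(-640))/(249 - 640) = -155557 - (-1663 + 4480)/(-391) = -155557 - (-1)*2817/391 = -155557 - 1*(-2817/391) = -155557 + 2817/391 = -60819970/391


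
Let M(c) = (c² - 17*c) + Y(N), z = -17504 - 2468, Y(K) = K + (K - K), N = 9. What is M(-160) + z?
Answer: 8357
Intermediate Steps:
Y(K) = K (Y(K) = K + 0 = K)
z = -19972
M(c) = 9 + c² - 17*c (M(c) = (c² - 17*c) + 9 = 9 + c² - 17*c)
M(-160) + z = (9 + (-160)² - 17*(-160)) - 19972 = (9 + 25600 + 2720) - 19972 = 28329 - 19972 = 8357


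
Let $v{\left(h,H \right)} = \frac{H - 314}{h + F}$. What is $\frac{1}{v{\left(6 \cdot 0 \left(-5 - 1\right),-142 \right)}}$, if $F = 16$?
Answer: $- \frac{2}{57} \approx -0.035088$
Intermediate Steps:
$v{\left(h,H \right)} = \frac{-314 + H}{16 + h}$ ($v{\left(h,H \right)} = \frac{H - 314}{h + 16} = \frac{-314 + H}{16 + h}$)
$\frac{1}{v{\left(6 \cdot 0 \left(-5 - 1\right),-142 \right)}} = \frac{1}{\frac{1}{16 + 6 \cdot 0 \left(-5 - 1\right)} \left(-314 - 142\right)} = \frac{1}{\frac{1}{16 + 0 \left(-6\right)} \left(-456\right)} = \frac{1}{\frac{1}{16 + 0} \left(-456\right)} = \frac{1}{\frac{1}{16} \left(-456\right)} = \frac{1}{- \frac{57}{2}} = - \frac{2}{57}$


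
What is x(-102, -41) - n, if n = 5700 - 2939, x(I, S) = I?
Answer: -2863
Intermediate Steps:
n = 2761
x(-102, -41) - n = -102 - 1*2761 = -102 - 2761 = -2863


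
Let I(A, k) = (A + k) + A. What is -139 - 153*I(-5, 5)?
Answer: 626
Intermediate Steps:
I(A, k) = k + 2*A
-139 - 153*I(-5, 5) = -139 - 153*(5 + 2*(-5)) = -139 - 153*(5 - 10) = -139 - 153*(-5) = -139 + 765 = 626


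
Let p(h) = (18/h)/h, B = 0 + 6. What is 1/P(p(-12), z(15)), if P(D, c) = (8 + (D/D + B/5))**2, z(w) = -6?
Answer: 25/2601 ≈ 0.0096117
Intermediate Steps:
B = 6
p(h) = 18/h**2
P(D, c) = 2601/25 (P(D, c) = (8 + (D/D + 6/5))**2 = (8 + (1 + 6*(1/5)))**2 = (8 + (1 + 6/5))**2 = (8 + 11/5)**2 = (51/5)**2 = 2601/25)
1/P(p(-12), z(15)) = 1/(2601/25) = 25/2601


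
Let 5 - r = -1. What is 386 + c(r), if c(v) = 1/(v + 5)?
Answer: 4247/11 ≈ 386.09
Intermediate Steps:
r = 6 (r = 5 - 1*(-1) = 5 + 1 = 6)
c(v) = 1/(5 + v)
386 + c(r) = 386 + 1/(5 + 6) = 386 + 1/11 = 4247/11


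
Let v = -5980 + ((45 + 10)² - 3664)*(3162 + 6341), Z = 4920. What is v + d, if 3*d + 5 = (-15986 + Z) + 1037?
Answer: -18245225/3 ≈ -6.0817e+6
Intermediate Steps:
d = -10034/3 (d = -5/3 + ((-15986 + 4920) + 1037)/3 = -5/3 + (-11066 + 1037)/3 = -5/3 + (⅓)*(-10029) = -5/3 - 3343 = -10034/3 ≈ -3344.7)
v = -6078397 (v = -5980 + (55² - 3664)*9503 = -5980 + (3025 - 3664)*9503 = -5980 - 639*9503 = -5980 - 6072417 = -6078397)
v + d = -6078397 - 10034/3 = -18245225/3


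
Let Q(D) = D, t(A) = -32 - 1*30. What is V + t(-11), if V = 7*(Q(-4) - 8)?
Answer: -146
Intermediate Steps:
t(A) = -62 (t(A) = -32 - 30 = -62)
V = -84 (V = 7*(-4 - 8) = 7*(-12) = -84)
V + t(-11) = -84 - 62 = -146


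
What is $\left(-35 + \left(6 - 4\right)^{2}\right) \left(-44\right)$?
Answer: $1364$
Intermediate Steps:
$\left(-35 + \left(6 - 4\right)^{2}\right) \left(-44\right) = \left(-35 + 2^{2}\right) \left(-44\right) = \left(-35 + 4\right) \left(-44\right) = \left(-31\right) \left(-44\right) = 1364$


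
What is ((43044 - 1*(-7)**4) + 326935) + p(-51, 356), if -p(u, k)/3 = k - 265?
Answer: 367305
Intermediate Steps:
p(u, k) = 795 - 3*k (p(u, k) = -3*(k - 265) = -3*(-265 + k) = 795 - 3*k)
((43044 - 1*(-7)**4) + 326935) + p(-51, 356) = ((43044 - 1*(-7)**4) + 326935) + (795 - 3*356) = ((43044 - 1*2401) + 326935) + (795 - 1068) = ((43044 - 2401) + 326935) - 273 = (40643 + 326935) - 273 = 367578 - 273 = 367305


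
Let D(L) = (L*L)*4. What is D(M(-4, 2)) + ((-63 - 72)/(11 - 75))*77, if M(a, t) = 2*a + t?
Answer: 19611/64 ≈ 306.42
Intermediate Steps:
M(a, t) = t + 2*a
D(L) = 4*L² (D(L) = L²*4 = 4*L²)
D(M(-4, 2)) + ((-63 - 72)/(11 - 75))*77 = 4*(2 + 2*(-4))² + ((-63 - 72)/(11 - 75))*77 = 4*(2 - 8)² - 135/(-64)*77 = 4*(-6)² - 135*(-1/64)*77 = 4*36 + (135/64)*77 = 144 + 10395/64 = 19611/64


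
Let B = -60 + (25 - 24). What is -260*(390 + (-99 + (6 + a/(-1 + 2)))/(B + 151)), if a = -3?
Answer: -2325960/23 ≈ -1.0113e+5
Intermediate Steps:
B = -59 (B = -60 + 1 = -59)
-260*(390 + (-99 + (6 + a/(-1 + 2)))/(B + 151)) = -260*(390 + (-99 + (6 - 3/(-1 + 2)))/(-59 + 151)) = -260*(390 + (-99 + (6 - 3/1))/92) = -260*(390 + (-99 + (6 + 1*(-3)))*(1/92)) = -260*(390 + (-99 + (6 - 3))*(1/92)) = -260*(390 + (-99 + 3)*(1/92)) = -260*(390 - 96*1/92) = -260*(390 - 24/23) = -260*8946/23 = -2325960/23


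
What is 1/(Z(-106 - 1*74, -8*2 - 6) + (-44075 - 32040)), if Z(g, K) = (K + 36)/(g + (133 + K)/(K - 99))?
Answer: -21891/1666235159 ≈ -1.3138e-5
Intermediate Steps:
Z(g, K) = (36 + K)/(g + (133 + K)/(-99 + K))
1/(Z(-106 - 1*74, -8*2 - 6) + (-44075 - 32040)) = 1/((-3564 + (-8*2 - 6)² - 63*(-8*2 - 6))/(133 + (-8*2 - 6) - 99*(-106 - 1*74) + (-8*2 - 6)*(-106 - 1*74)) + (-44075 - 32040)) = 1/((-3564 + (-16 - 6)² - 63*(-16 - 6))/(133 + (-16 - 6) - 99*(-106 - 74) + (-16 - 6)*(-106 - 74)) - 76115) = 1/((-3564 + (-22)² - 63*(-22))/(133 - 22 - 99*(-180) - 22*(-180)) - 76115) = 1/((-3564 + 484 + 1386)/(133 - 22 + 17820 + 3960) - 76115) = 1/(-1694/21891 - 76115) = 1/(-1666235159/21891) = -21891/1666235159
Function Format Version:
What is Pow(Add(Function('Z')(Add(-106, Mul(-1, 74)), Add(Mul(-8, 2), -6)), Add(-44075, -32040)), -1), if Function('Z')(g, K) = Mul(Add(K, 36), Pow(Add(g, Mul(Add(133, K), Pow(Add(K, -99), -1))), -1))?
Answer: Rational(-21891, 1666235159) ≈ -1.3138e-5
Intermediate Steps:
Function('Z')(g, K) = Mul(Pow(Add(g, Mul(Pow(Add(-99, K), -1), Add(133, K))), -1), Add(36, K)) (Function('Z')(g, K) = Mul(Add(36, K), Pow(Add(g, Mul(Add(133, K), Pow(Add(-99, K), -1))), -1)) = Mul(Add(36, K), Pow(Add(g, Mul(Pow(Add(-99, K), -1), Add(133, K))), -1)) = Mul(Pow(Add(g, Mul(Pow(Add(-99, K), -1), Add(133, K))), -1), Add(36, K)))
Pow(Add(Function('Z')(Add(-106, Mul(-1, 74)), Add(Mul(-8, 2), -6)), Add(-44075, -32040)), -1) = Pow(Add(Mul(Pow(Add(133, Add(Mul(-8, 2), -6), Mul(-99, Add(-106, Mul(-1, 74))), Mul(Add(Mul(-8, 2), -6), Add(-106, Mul(-1, 74)))), -1), Add(-3564, Pow(Add(Mul(-8, 2), -6), 2), Mul(-63, Add(Mul(-8, 2), -6)))), Add(-44075, -32040)), -1) = Pow(Add(Mul(Pow(Add(133, Add(-16, -6), Mul(-99, Add(-106, -74)), Mul(Add(-16, -6), Add(-106, -74))), -1), Add(-3564, Pow(Add(-16, -6), 2), Mul(-63, Add(-16, -6)))), -76115), -1) = Pow(Add(Mul(Pow(Add(133, -22, Mul(-99, -180), Mul(-22, -180)), -1), Add(-3564, Pow(-22, 2), Mul(-63, -22))), -76115), -1) = Pow(Add(Mul(Pow(Add(133, -22, 17820, 3960), -1), Add(-3564, 484, 1386)), -76115), -1) = Pow(Add(Mul(Pow(21891, -1), -1694), -76115), -1) = Pow(Add(Mul(Rational(1, 21891), -1694), -76115), -1) = Pow(Add(Rational(-1694, 21891), -76115), -1) = Pow(Rational(-1666235159, 21891), -1) = Rational(-21891, 1666235159)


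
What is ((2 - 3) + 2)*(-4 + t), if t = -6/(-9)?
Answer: -10/3 ≈ -3.3333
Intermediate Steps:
t = 2/3 (t = -6*(-1/9) = 2/3 ≈ 0.66667)
((2 - 3) + 2)*(-4 + t) = ((2 - 3) + 2)*(-4 + 2/3) = (-1 + 2)*(-10/3) = 1*(-10/3) = -10/3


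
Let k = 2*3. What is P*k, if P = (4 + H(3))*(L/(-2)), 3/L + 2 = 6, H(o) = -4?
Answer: 0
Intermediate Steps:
L = 3/4 (L = 3/(-2 + 6) = 3/4 ≈ 0.75000)
k = 6
P = 0 (P = (4 - 4)*((3/4)/(-2)) = 0*((3/4)*(-1/2)) = 0*(-3/8) = 0)
P*k = 0*6 = 0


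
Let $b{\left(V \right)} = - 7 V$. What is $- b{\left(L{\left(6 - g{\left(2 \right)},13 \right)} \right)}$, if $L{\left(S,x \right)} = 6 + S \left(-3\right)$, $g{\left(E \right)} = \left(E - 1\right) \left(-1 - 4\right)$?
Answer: $-189$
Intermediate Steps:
$g{\left(E \right)} = 5 - 5 E$ ($g{\left(E \right)} = \left(-1 + E\right) \left(-5\right) = 5 - 5 E$)
$L{\left(S,x \right)} = 6 - 3 S$
$- b{\left(L{\left(6 - g{\left(2 \right)},13 \right)} \right)} = - \left(-7\right) \left(6 - 3 \left(6 - \left(5 - 10\right)\right)\right) = - \left(-7\right) \left(6 - 3 \left(6 - -5\right)\right) = - \left(-7\right) \left(6 - 3 \left(6 + 5\right)\right) = - \left(-7\right) \left(6 - 33\right) = - \left(-7\right) \left(-27\right) = \left(-1\right) 189 = -189$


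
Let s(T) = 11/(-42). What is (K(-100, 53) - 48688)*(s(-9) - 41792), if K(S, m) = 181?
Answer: 28381041475/14 ≈ 2.0272e+9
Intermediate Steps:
s(T) = -11/42 (s(T) = 11*(-1/42) = -11/42)
(K(-100, 53) - 48688)*(s(-9) - 41792) = (181 - 48688)*(-11/42 - 41792) = -48507*(-1755275/42) = 28381041475/14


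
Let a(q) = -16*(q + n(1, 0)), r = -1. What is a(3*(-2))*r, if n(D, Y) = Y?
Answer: -96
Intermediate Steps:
a(q) = -16*q (a(q) = -16*(q + 0) = -16*q)
a(3*(-2))*r = -48*(-2)*(-1) = -16*(-6)*(-1) = 96*(-1) = -96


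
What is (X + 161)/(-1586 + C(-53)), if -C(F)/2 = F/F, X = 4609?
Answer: -2385/794 ≈ -3.0038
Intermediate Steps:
C(F) = -2 (C(F) = -2*F/F = -2*1 = -2)
(X + 161)/(-1586 + C(-53)) = (4609 + 161)/(-1586 - 2) = 4770/(-1588) = 4770*(-1/1588) = -2385/794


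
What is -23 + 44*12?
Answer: 505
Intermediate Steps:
-23 + 44*12 = -23 + 528 = 505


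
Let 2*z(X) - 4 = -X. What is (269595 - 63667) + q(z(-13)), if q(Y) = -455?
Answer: 205473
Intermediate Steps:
z(X) = 2 - X/2 (z(X) = 2 + (-X)/2 = 2 - X/2)
(269595 - 63667) + q(z(-13)) = (269595 - 63667) - 455 = 205928 - 455 = 205473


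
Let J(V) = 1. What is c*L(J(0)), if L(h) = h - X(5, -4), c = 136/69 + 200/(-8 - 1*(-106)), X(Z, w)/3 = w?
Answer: 176332/3381 ≈ 52.154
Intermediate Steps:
X(Z, w) = 3*w
c = 13564/3381 (c = 136*(1/69) + 200/(-8 + 106) = 136/69 + 200/98 = 136/69 + 200*(1/98) = 136/69 + 100/49 = 13564/3381 ≈ 4.0118)
L(h) = 12 + h (L(h) = h - 3*(-4) = h - 1*(-12) = h + 12 = 12 + h)
c*L(J(0)) = 13564*(12 + 1)/3381 = (13564/3381)*13 = 176332/3381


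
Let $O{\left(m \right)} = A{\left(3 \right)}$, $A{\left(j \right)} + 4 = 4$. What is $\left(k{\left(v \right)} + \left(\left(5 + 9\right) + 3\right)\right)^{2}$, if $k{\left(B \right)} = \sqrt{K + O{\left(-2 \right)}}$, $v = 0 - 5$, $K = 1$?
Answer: $324$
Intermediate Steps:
$A{\left(j \right)} = 0$ ($A{\left(j \right)} = -4 + 4 = 0$)
$v = -5$ ($v = 0 - 5 = -5$)
$O{\left(m \right)} = 0$
$k{\left(B \right)} = 1$ ($k{\left(B \right)} = \sqrt{1 + 0} = \sqrt{1} = 1$)
$\left(k{\left(v \right)} + \left(\left(5 + 9\right) + 3\right)\right)^{2} = \left(1 + \left(\left(5 + 9\right) + 3\right)\right)^{2} = \left(1 + \left(14 + 3\right)\right)^{2} = \left(1 + 17\right)^{2} = 18^{2} = 324$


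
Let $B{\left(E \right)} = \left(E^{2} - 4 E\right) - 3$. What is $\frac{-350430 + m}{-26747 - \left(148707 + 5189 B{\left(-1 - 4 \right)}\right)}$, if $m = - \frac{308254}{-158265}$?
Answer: $\frac{3466280981}{3891261555} \approx 0.89079$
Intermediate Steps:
$B{\left(E \right)} = -3 + E^{2} - 4 E$
$m = \frac{308254}{158265}$ ($m = \left(-308254\right) \left(- \frac{1}{158265}\right) = \frac{308254}{158265} \approx 1.9477$)
$\frac{-350430 + m}{-26747 - \left(148707 + 5189 B{\left(-1 - 4 \right)}\right)} = \frac{-350430 + \frac{308254}{158265}}{-26747 - \left(148707 + 5189 \left(-3 + \left(-1 - 4\right)^{2} - 4 \left(-1 - 4\right)\right)\right)} = - \frac{55460495696}{158265 \left(-26747 - \left(148707 + 5189 \left(-3 + \left(-1 - 4\right)^{2} - 4 \left(-1 - 4\right)\right)\right)\right)} = - \frac{55460495696}{158265 \left(-26747 - \left(148707 + 5189 \left(-3 + \left(-5\right)^{2} - -20\right)\right)\right)} = - \frac{55460495696}{158265 \left(-26747 - \left(148707 + 5189 \left(-3 + 25 + 20\right)\right)\right)} = - \frac{55460495696}{158265 \left(-26747 - 366645\right)} = - \frac{55460495696}{158265 \left(-393392\right)} = \left(- \frac{55460495696}{158265}\right) \left(- \frac{1}{393392}\right) = \frac{3466280981}{3891261555}$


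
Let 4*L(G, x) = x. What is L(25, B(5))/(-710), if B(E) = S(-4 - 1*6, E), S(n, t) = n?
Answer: 1/284 ≈ 0.0035211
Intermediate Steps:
B(E) = -10 (B(E) = -4 - 1*6 = -4 - 6 = -10)
L(G, x) = x/4
L(25, B(5))/(-710) = ((¼)*(-10))/(-710) = -5/2*(-1/710) = 1/284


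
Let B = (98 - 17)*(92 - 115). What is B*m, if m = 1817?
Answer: -3385071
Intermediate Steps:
B = -1863 (B = 81*(-23) = -1863)
B*m = -1863*1817 = -3385071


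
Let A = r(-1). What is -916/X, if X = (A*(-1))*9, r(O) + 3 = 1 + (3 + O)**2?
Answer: 458/9 ≈ 50.889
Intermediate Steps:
r(O) = -2 + (3 + O)**2 (r(O) = -3 + (1 + (3 + O)**2) = -2 + (3 + O)**2)
A = 2 (A = -2 + (3 - 1)**2 = -2 + 2**2 = -2 + 4 = 2)
X = -18 (X = (2*(-1))*9 = -2*9 = -18)
-916/X = -916/(-18) = -916*(-1/18) = 458/9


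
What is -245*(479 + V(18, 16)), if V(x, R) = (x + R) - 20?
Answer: -120785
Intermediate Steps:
V(x, R) = -20 + R + x (V(x, R) = (R + x) - 20 = -20 + R + x)
-245*(479 + V(18, 16)) = -245*(479 + (-20 + 16 + 18)) = -245*(479 + 14) = -245*493 = -120785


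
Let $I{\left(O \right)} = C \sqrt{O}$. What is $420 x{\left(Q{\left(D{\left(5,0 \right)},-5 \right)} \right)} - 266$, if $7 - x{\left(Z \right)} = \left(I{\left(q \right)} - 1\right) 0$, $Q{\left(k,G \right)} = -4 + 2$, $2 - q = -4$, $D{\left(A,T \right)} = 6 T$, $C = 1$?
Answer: $2674$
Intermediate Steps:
$q = 6$ ($q = 2 - -4 = 2 + 4 = 6$)
$Q{\left(k,G \right)} = -2$
$I{\left(O \right)} = \sqrt{O}$ ($I{\left(O \right)} = 1 \sqrt{O} = \sqrt{O}$)
$x{\left(Z \right)} = 7$ ($x{\left(Z \right)} = 7 - \left(\sqrt{6} - 1\right) 0 = 7 - \left(-1 + \sqrt{6}\right) 0 = 7 - 0 = 7 + 0 = 7$)
$420 x{\left(Q{\left(D{\left(5,0 \right)},-5 \right)} \right)} - 266 = 420 \cdot 7 - 266 = 2940 - 266 = 2674$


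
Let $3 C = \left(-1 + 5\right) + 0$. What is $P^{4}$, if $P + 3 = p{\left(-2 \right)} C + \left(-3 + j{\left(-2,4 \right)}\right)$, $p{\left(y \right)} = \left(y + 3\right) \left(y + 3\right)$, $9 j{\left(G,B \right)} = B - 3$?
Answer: $\frac{2825761}{6561} \approx 430.69$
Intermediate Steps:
$j{\left(G,B \right)} = - \frac{1}{3} + \frac{B}{9}$ ($j{\left(G,B \right)} = \frac{B - 3}{9} = \frac{-3 + B}{9} = - \frac{1}{3} + \frac{B}{9}$)
$p{\left(y \right)} = \left(3 + y\right)^{2}$ ($p{\left(y \right)} = \left(3 + y\right) \left(3 + y\right) = \left(3 + y\right)^{2}$)
$C = \frac{4}{3}$ ($C = \frac{\left(-1 + 5\right) + 0}{3} = \frac{4 + 0}{3} = \frac{1}{3} \cdot 4 = \frac{4}{3} \approx 1.3333$)
$P = - \frac{41}{9}$ ($P = -3 + \left(\left(3 - 2\right)^{2} \cdot \frac{4}{3} + \left(-3 + \left(- \frac{1}{3} + \frac{1}{9} \cdot 4\right)\right)\right) = -3 + \left(1^{2} \cdot \frac{4}{3} + \left(-3 + \left(- \frac{1}{3} + \frac{4}{9}\right)\right)\right) = -3 + \left(1 \cdot \frac{4}{3} + \left(-3 + \frac{1}{9}\right)\right) = -3 + \left(\frac{4}{3} - \frac{26}{9}\right) = -3 - \frac{14}{9} = - \frac{41}{9} \approx -4.5556$)
$P^{4} = \left(- \frac{41}{9}\right)^{4} = \frac{2825761}{6561}$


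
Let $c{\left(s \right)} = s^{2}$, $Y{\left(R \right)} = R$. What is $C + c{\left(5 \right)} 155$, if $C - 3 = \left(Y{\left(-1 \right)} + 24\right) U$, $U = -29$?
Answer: $3211$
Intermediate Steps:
$C = -664$ ($C = 3 + \left(-1 + 24\right) \left(-29\right) = 3 + 23 \left(-29\right) = 3 - 667 = -664$)
$C + c{\left(5 \right)} 155 = -664 + 5^{2} \cdot 155 = -664 + 25 \cdot 155 = -664 + 3875 = 3211$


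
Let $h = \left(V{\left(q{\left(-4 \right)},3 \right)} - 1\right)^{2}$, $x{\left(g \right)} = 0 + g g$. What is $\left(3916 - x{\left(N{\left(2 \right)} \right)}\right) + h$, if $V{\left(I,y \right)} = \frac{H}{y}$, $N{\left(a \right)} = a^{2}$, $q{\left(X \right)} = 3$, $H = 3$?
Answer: $3900$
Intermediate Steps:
$V{\left(I,y \right)} = \frac{3}{y}$
$x{\left(g \right)} = g^{2}$ ($x{\left(g \right)} = 0 + g^{2} = g^{2}$)
$h = 0$ ($h = \left(\frac{3}{3} - 1\right)^{2} = \left(3 \cdot \frac{1}{3} - 1\right)^{2} = \left(1 - 1\right)^{2} = 0^{2} = 0$)
$\left(3916 - x{\left(N{\left(2 \right)} \right)}\right) + h = \left(3916 - \left(2^{2}\right)^{2}\right) + 0 = \left(3916 - 4^{2}\right) + 0 = \left(3916 - 16\right) + 0 = 3900 + 0 = 3900$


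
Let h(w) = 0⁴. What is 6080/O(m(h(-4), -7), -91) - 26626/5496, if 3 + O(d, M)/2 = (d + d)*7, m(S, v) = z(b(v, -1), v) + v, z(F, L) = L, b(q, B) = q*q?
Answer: -11003207/546852 ≈ -20.121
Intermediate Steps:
b(q, B) = q²
h(w) = 0
m(S, v) = 2*v (m(S, v) = v + v = 2*v)
O(d, M) = -6 + 28*d (O(d, M) = -6 + 2*((d + d)*7) = -6 + 2*((2*d)*7) = -6 + 2*(14*d) = -6 + 28*d)
6080/O(m(h(-4), -7), -91) - 26626/5496 = 6080/(-6 + 28*(2*(-7))) - 26626/5496 = 6080/(-6 + 28*(-14)) - 26626*1/5496 = 6080/(-6 - 392) - 13313/2748 = 6080/(-398) - 13313/2748 = 6080*(-1/398) - 13313/2748 = -3040/199 - 13313/2748 = -11003207/546852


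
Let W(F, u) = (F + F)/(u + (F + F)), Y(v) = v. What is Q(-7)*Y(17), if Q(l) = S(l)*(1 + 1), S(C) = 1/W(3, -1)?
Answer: 85/3 ≈ 28.333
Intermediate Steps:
W(F, u) = 2*F/(u + 2*F) (W(F, u) = (2*F)/(u + 2*F) = 2*F/(u + 2*F))
S(C) = 5/6 (S(C) = 1/(2*3/(-1 + 2*3)) = 1/(2*3/(-1 + 6)) = 1/(2*3/5) = 1/(2*3*(1/5)) = 1/(6/5) = 5/6)
Q(l) = 5/3 (Q(l) = 5*(1 + 1)/6 = (5/6)*2 = 5/3)
Q(-7)*Y(17) = (5/3)*17 = 85/3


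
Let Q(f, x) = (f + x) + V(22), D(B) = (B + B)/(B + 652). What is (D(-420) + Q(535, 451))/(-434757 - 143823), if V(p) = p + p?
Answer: -5953/3355764 ≈ -0.0017740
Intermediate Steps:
V(p) = 2*p
D(B) = 2*B/(652 + B) (D(B) = (2*B)/(652 + B) = 2*B/(652 + B))
Q(f, x) = 44 + f + x (Q(f, x) = (f + x) + 2*22 = (f + x) + 44 = 44 + f + x)
(D(-420) + Q(535, 451))/(-434757 - 143823) = (2*(-420)/(652 - 420) + (44 + 535 + 451))/(-434757 - 143823) = (2*(-420)/232 + 1030)/(-578580) = (2*(-420)*(1/232) + 1030)*(-1/578580) = (-105/29 + 1030)*(-1/578580) = (29765/29)*(-1/578580) = -5953/3355764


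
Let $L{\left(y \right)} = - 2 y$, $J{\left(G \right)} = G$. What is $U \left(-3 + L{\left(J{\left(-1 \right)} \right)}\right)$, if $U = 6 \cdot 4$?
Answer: $-24$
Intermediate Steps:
$U = 24$
$U \left(-3 + L{\left(J{\left(-1 \right)} \right)}\right) = 24 \left(-3 - -2\right) = 24 \left(-3 + 2\right) = 24 \left(-1\right) = -24$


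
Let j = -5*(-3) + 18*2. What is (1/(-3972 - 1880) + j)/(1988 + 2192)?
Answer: 298451/24461360 ≈ 0.012201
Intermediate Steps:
j = 51 (j = 15 + 36 = 51)
(1/(-3972 - 1880) + j)/(1988 + 2192) = (1/(-3972 - 1880) + 51)/(1988 + 2192) = (1/(-5852) + 51)/4180 = (-1/5852 + 51)*(1/4180) = (298451/5852)*(1/4180) = 298451/24461360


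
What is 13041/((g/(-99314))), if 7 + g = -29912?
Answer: 431717958/9973 ≈ 43289.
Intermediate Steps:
g = -29919 (g = -7 - 29912 = -29919)
13041/((g/(-99314))) = 13041/((-29919/(-99314))) = 13041/((-29919*(-1/99314))) = 13041/(29919/99314) = 13041*(99314/29919) = 431717958/9973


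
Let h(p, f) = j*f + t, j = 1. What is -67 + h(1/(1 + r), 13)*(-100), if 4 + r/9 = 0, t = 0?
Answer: -1367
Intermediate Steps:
r = -36 (r = -36 + 9*0 = -36 + 0 = -36)
h(p, f) = f (h(p, f) = 1*f + 0 = f + 0 = f)
-67 + h(1/(1 + r), 13)*(-100) = -67 + 13*(-100) = -67 - 1300 = -1367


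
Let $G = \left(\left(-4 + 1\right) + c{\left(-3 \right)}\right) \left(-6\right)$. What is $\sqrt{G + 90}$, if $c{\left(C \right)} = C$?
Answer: $3 \sqrt{14} \approx 11.225$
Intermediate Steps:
$G = 36$ ($G = \left(\left(-4 + 1\right) - 3\right) \left(-6\right) = \left(-3 - 3\right) \left(-6\right) = \left(-6\right) \left(-6\right) = 36$)
$\sqrt{G + 90} = \sqrt{36 + 90} = \sqrt{126} = 3 \sqrt{14}$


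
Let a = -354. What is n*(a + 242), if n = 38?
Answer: -4256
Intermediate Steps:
n*(a + 242) = 38*(-354 + 242) = 38*(-112) = -4256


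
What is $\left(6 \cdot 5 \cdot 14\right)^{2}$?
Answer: $176400$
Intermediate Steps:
$\left(6 \cdot 5 \cdot 14\right)^{2} = \left(30 \cdot 14\right)^{2} = 420^{2} = 176400$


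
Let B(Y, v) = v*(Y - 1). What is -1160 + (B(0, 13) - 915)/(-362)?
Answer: -209496/181 ≈ -1157.4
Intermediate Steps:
B(Y, v) = v*(-1 + Y)
-1160 + (B(0, 13) - 915)/(-362) = -1160 + (13*(-1 + 0) - 915)/(-362) = -1160 + (13*(-1) - 915)*(-1/362) = -1160 + (-13 - 915)*(-1/362) = -1160 - 928*(-1/362) = -1160 + 464/181 = -209496/181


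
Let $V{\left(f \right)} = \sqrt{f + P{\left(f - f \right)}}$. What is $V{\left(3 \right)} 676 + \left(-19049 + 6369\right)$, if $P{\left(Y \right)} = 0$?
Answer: $-12680 + 676 \sqrt{3} \approx -11509.0$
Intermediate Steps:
$V{\left(f \right)} = \sqrt{f}$ ($V{\left(f \right)} = \sqrt{f + 0} = \sqrt{f}$)
$V{\left(3 \right)} 676 + \left(-19049 + 6369\right) = \sqrt{3} \cdot 676 + \left(-19049 + 6369\right) = 676 \sqrt{3} - 12680 = -12680 + 676 \sqrt{3}$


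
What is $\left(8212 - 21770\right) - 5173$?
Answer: $-18731$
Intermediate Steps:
$\left(8212 - 21770\right) - 5173 = -13558 - 5173 = -18731$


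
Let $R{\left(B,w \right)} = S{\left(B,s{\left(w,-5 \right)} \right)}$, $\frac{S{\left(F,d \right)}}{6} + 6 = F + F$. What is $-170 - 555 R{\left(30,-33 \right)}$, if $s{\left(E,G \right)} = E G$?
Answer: $-179990$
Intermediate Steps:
$S{\left(F,d \right)} = -36 + 12 F$ ($S{\left(F,d \right)} = -36 + 6 \left(F + F\right) = -36 + 6 \cdot 2 F = -36 + 12 F$)
$R{\left(B,w \right)} = -36 + 12 B$
$-170 - 555 R{\left(30,-33 \right)} = -170 - 555 \left(-36 + 12 \cdot 30\right) = -170 - 555 \left(-36 + 360\right) = -170 - 179820 = -179990$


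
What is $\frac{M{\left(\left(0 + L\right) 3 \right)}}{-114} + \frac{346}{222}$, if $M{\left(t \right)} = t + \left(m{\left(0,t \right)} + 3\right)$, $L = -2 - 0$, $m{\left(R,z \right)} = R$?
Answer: $\frac{6685}{4218} \approx 1.5849$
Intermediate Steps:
$L = -2$ ($L = -2 + 0 = -2$)
$M{\left(t \right)} = 3 + t$ ($M{\left(t \right)} = t + \left(0 + 3\right) = t + 3 = 3 + t$)
$\frac{M{\left(\left(0 + L\right) 3 \right)}}{-114} + \frac{346}{222} = \frac{3 + \left(0 - 2\right) 3}{-114} + \frac{346}{222} = \left(3 - 6\right) \left(- \frac{1}{114}\right) + 346 \cdot \frac{1}{222} = \left(3 - 6\right) \left(- \frac{1}{114}\right) + \frac{173}{111} = \left(-3\right) \left(- \frac{1}{114}\right) + \frac{173}{111} = \frac{1}{38} + \frac{173}{111} = \frac{6685}{4218}$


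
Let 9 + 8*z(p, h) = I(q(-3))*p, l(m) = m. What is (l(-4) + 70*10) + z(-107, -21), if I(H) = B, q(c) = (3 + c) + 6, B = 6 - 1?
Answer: 628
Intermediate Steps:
B = 5
q(c) = 9 + c
I(H) = 5
z(p, h) = -9/8 + 5*p/8 (z(p, h) = -9/8 + (5*p)/8 = -9/8 + 5*p/8)
(l(-4) + 70*10) + z(-107, -21) = (-4 + 70*10) + (-9/8 + (5/8)*(-107)) = (-4 + 700) + (-9/8 - 535/8) = 696 - 68 = 628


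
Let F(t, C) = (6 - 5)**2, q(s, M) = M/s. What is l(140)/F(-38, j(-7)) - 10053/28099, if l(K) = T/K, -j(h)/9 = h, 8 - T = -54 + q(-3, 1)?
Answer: 1032253/11801580 ≈ 0.087467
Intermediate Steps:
T = 187/3 (T = 8 - (-54 + 1/(-3)) = 8 - (-54 + 1*(-1/3)) = 8 - (-54 - 1/3) = 8 - 1*(-163/3) = 8 + 163/3 = 187/3 ≈ 62.333)
j(h) = -9*h
F(t, C) = 1 (F(t, C) = 1**2 = 1)
l(K) = 187/(3*K)
l(140)/F(-38, j(-7)) - 10053/28099 = ((187/3)/140)/1 - 10053/28099 = ((187/3)*(1/140))*1 - 10053*1/28099 = (187/420)*1 - 10053/28099 = 187/420 - 10053/28099 = 1032253/11801580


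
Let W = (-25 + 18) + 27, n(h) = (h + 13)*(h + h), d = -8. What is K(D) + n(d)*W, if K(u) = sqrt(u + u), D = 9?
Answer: -1600 + 3*sqrt(2) ≈ -1595.8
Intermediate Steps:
n(h) = 2*h*(13 + h) (n(h) = (13 + h)*(2*h) = 2*h*(13 + h))
K(u) = sqrt(2)*sqrt(u) (K(u) = sqrt(2*u) = sqrt(2)*sqrt(u))
W = 20 (W = -7 + 27 = 20)
K(D) + n(d)*W = sqrt(2)*sqrt(9) + (2*(-8)*(13 - 8))*20 = sqrt(2)*3 + (2*(-8)*5)*20 = 3*sqrt(2) - 80*20 = 3*sqrt(2) - 1600 = -1600 + 3*sqrt(2)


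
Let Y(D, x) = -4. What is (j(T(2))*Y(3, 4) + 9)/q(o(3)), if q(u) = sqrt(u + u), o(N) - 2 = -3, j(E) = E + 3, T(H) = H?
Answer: 11*I*sqrt(2)/2 ≈ 7.7782*I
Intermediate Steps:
j(E) = 3 + E
o(N) = -1 (o(N) = 2 - 3 = -1)
q(u) = sqrt(2)*sqrt(u) (q(u) = sqrt(2*u) = sqrt(2)*sqrt(u))
(j(T(2))*Y(3, 4) + 9)/q(o(3)) = ((3 + 2)*(-4) + 9)/((sqrt(2)*sqrt(-1))) = (5*(-4) + 9)/((sqrt(2)*I)) = (-20 + 9)/((I*sqrt(2))) = -(-11)*I*sqrt(2)/2 = 11*I*sqrt(2)/2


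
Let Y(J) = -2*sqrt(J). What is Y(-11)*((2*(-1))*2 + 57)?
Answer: -106*I*sqrt(11) ≈ -351.56*I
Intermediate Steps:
Y(-11)*((2*(-1))*2 + 57) = (-2*I*sqrt(11))*((2*(-1))*2 + 57) = (-2*I*sqrt(11))*(-2*2 + 57) = (-2*I*sqrt(11))*(-4 + 57) = -2*I*sqrt(11)*53 = -106*I*sqrt(11)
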